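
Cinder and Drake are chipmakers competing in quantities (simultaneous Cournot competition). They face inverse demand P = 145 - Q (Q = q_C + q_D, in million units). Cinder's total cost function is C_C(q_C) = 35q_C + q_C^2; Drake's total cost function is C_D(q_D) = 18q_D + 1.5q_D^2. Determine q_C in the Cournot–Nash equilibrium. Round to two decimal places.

22.26

Cinder's profit: π_C = (145 - Q)q_C - (35q_C + q_C²). Setting ∂π_C/∂q_C = 0: 110 - 4q_C - (q_D) = 0.
Drake's first-order condition: 127 - 5q_D - (q_C) = 0.
So q_C = (110 - q_D)/4 and q_D = (127 - q_C)/5.
Solving the pair: q_C = 423/19, q_D = 398/19.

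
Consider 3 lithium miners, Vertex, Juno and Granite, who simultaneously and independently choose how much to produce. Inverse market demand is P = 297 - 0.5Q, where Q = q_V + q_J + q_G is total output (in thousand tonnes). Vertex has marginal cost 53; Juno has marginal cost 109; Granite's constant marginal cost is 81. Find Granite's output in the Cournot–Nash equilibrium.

Vertex's profit: π_V = (297 - 0.5Q)q_V - (53q_V). Setting ∂π_V/∂q_V = 0: 244 - q_V - (1/2)(q_J + q_G) = 0.
Juno's profit: π_J = (297 - 0.5Q)q_J - (109q_J). Setting ∂π_J/∂q_J = 0: 188 - q_J - (1/2)(q_V + q_G) = 0.
Granite's profit: π_G = (297 - 0.5Q)q_G - (81q_G). Setting ∂π_G/∂q_G = 0: 216 - q_G - (1/2)(q_V + q_J) = 0.
Summing all 3 equations gives 648 − 2Q = 0, hence Q = 324.
Back-substituting: q_V = (244 − 162)/(1/2) = 164, q_J = (188 − 162)/(1/2) = 52, q_G = (216 − 162)/(1/2) = 108.

108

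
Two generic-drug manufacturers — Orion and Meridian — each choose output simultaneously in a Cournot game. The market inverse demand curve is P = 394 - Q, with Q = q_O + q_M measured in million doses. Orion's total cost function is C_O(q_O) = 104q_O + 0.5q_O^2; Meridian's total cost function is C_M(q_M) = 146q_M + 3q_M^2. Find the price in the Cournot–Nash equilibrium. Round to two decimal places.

284.17

Orion's profit: π_O = (394 - Q)q_O - (104q_O + (1/2)q_O²). Setting ∂π_O/∂q_O = 0: 290 - 3q_O - (q_M) = 0.
Meridian's profit: π_M = (394 - Q)q_M - (146q_M + 3q_M²). Setting ∂π_M/∂q_M = 0: 248 - 8q_M - (q_O) = 0.
Best responses: q_O = (290 - q_M)/3, q_M = (248 - q_O)/8.
Solving the pair: q_O = 90.0870, q_M = 454/23.
Total output Q = 109.8261, so price P = 394 - 109.8261 = 284.1739.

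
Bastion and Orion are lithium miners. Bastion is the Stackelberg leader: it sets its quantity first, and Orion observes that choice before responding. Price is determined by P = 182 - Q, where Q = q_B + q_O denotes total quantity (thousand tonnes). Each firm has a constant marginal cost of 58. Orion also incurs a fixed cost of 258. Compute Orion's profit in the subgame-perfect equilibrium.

Solve by backward induction. Given q_B, the follower Orion maximises π_O = (182 - q_B - q_O)q_O - 58q_O.
Follower FOC: 124 - q_B - 2q_O = 0, so q_O(q_B) = (124 - q_B)/2.
Bastion substitutes q_O(q_B) into its own profit: π_B = q_B(182 - q_B - (124 - q_B)/2) - 58q_B = (120 - (1/2)q_B)q_B - 58q_B.
Leader FOC: 62 - q_B = 0, so q_B = 62.
Then q_O = (124 - 62)/2 = 31.
Price P = 182 - 93 = 89.
Orion's profit: (89 - 58)·31 - 258 = 703.

703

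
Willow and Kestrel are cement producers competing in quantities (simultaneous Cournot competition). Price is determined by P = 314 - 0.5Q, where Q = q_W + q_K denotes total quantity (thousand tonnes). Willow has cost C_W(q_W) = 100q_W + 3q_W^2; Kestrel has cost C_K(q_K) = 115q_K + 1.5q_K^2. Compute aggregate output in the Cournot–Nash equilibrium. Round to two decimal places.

Willow's profit: π_W = (314 - 0.5Q)q_W - (100q_W + 3q_W²). Setting ∂π_W/∂q_W = 0: 214 - 7q_W - (1/2)(q_K) = 0.
Kestrel's profit: π_K = (314 - 0.5Q)q_K - (115q_K + (3/2)q_K²). Setting ∂π_K/∂q_K = 0: 199 - 4q_K - (1/2)(q_W) = 0.
So q_W = (214 - (1/2)q_K)/7 and q_K = (199 - (1/2)q_W)/4.
Substituting one into the other gives q_W = 27.2613 and q_K = 46.3423.
Total output Q = 27.2613 + 46.3423 = 73.6036.

73.60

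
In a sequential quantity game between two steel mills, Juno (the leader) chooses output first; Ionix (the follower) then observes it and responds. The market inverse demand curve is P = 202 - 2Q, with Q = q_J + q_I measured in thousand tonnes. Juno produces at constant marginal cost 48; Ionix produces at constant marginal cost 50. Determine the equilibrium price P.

87

The follower Ionix best-responds to any q_J: π_I = (202 - 2Q)q_I - 50q_I.
∂π_I/∂q_I = 152 - 2q_J - 4q_I = 0 gives the reaction function q_I = (152 - 2q_J)/4.
The leader anticipates this reaction. Substituting into P = 202 - 2Q gives P = 126 - q_J, so π_J = (126 - q_J)q_J - 48q_J.
The leader's first-order condition 78 - 2q_J = 0 yields q_J = 39.
Then q_I = (152 - 2·39)/4 = 37/2.
Total output Q = 115/2, so price P = 202 - 2·(115/2) = 87.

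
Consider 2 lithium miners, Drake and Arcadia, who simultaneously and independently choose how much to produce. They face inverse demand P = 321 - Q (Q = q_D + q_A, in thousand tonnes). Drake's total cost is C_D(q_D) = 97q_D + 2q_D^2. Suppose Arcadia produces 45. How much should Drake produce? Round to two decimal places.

With the rival's output fixed at 45, Drake's profit is π_D = (321 - 45 - q_D)q_D - (97q_D + 2q_D²) = (276 - q_D)q_D - (97q_D + 2q_D²).
∂π_D/∂q_D = 179 - 6q_D = 0, so q_D = 179/6.

29.83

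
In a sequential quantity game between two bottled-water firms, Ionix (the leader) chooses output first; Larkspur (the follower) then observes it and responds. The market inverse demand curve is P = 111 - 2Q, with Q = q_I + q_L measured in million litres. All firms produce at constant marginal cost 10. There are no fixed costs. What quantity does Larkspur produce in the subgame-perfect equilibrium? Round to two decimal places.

12.63

Solve by backward induction. Given q_I, the follower Larkspur maximises π_L = (111 - 2q_I - 2q_L)q_L - 10q_L.
Follower FOC: 101 - 2q_I - 4q_L = 0, so q_L(q_I) = (101 - 2q_I)/4.
Ionix substitutes q_L(q_I) into its own profit: π_I = q_I(111 - 2q_I - (101 - 2q_I)/2) - 10q_I = (121/2 - q_I)q_I - 10q_I.
The leader's first-order condition 101/2 - 2q_I = 0 yields q_I = 101/4.
Then q_L = (101 - 2·(101/4))/4 = 101/8.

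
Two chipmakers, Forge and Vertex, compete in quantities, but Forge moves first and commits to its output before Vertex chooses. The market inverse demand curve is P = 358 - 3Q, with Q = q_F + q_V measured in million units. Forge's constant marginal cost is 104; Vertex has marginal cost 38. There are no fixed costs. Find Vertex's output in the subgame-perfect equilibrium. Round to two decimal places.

37.67

The follower Vertex best-responds to any q_F: π_V = (358 - 3Q)q_V - 38q_V.
Setting the follower's marginal profit to zero, 320 - 3q_F - 6q_V = 0, i.e. q_V = (320 - 3q_F)/6.
Forge substitutes q_V(q_F) into its own profit: π_F = q_F(358 - 3q_F - (320 - 3q_F)/2) - 104q_F = (198 - (3/2)q_F)q_F - 104q_F.
The leader's first-order condition 94 - 3q_F = 0 yields q_F = 94/3.
Then q_V = (320 - 3·(94/3))/6 = 113/3.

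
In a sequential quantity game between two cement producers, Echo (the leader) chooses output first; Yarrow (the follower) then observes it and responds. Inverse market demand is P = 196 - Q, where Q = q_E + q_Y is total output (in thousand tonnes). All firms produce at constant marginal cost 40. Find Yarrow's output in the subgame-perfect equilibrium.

39

Solve by backward induction. Given q_E, the follower Yarrow maximises π_Y = (196 - q_E - q_Y)q_Y - 40q_Y.
Follower FOC: 156 - q_E - 2q_Y = 0, so q_Y(q_E) = (156 - q_E)/2.
Echo substitutes q_Y(q_E) into its own profit: π_E = q_E(196 - q_E - (156 - q_E)/2) - 40q_E = (118 - (1/2)q_E)q_E - 40q_E.
Leader FOC: 78 - q_E = 0, so q_E = 78.
Then q_Y = (156 - 78)/2 = 39.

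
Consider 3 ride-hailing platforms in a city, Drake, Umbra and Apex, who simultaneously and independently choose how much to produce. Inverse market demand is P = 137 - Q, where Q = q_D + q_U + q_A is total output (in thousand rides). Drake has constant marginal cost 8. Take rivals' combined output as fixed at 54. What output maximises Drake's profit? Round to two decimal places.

37.50

With rivals' combined output fixed at 54, Drake's profit is π_D = (137 - 54 - q_D)q_D - (8q_D) = (83 - q_D)q_D - (8q_D).
∂π_D/∂q_D = 75 - 2q_D = 0, so q_D = 75/2.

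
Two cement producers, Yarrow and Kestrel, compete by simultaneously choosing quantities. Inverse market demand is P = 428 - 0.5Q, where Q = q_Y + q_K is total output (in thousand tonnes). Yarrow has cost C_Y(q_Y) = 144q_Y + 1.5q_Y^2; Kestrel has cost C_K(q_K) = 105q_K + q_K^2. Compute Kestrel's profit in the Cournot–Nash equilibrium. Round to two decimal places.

Yarrow's profit: π_Y = (428 - 0.5Q)q_Y - (144q_Y + (3/2)q_Y²). Setting ∂π_Y/∂q_Y = 0: 284 - 4q_Y - (1/2)(q_K) = 0.
Kestrel's first-order condition: 323 - 3q_K - (1/2)(q_Y) = 0.
So q_Y = (284 - (1/2)q_K)/4 and q_K = (323 - (1/2)q_Y)/3.
Solving the pair: q_Y = 58.7660, q_K = 97.8723.
Price P = 428 - (1/2)·156.6383 = 349.6809.
Kestrel's profit: 349.6809·97.8723 - 105·97.8723 - 97.8723² = 14368.4925.

14368.49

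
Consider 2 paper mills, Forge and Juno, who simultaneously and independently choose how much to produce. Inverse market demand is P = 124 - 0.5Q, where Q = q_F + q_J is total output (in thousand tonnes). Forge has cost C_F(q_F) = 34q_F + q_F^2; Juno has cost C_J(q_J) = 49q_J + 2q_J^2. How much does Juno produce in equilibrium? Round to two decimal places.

Forge's profit: π_F = (124 - 0.5Q)q_F - (34q_F + q_F²). Setting ∂π_F/∂q_F = 0: 90 - 3q_F - (1/2)(q_J) = 0.
Juno's first-order condition: 75 - 5q_J - (1/2)(q_F) = 0.
Rearranging gives the reaction functions q_F = (90 - (1/2)q_J)/3 and q_J = (75 - (1/2)q_F)/5.
Solving the pair: q_F = 1650/59, q_J = 720/59.

12.20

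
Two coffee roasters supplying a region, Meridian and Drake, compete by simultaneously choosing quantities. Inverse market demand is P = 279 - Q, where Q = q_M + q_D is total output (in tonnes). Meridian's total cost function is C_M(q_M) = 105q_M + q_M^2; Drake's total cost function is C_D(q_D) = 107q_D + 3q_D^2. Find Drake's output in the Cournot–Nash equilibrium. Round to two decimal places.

16.58

Meridian's profit: π_M = (279 - Q)q_M - (105q_M + q_M²). Setting ∂π_M/∂q_M = 0: 174 - 4q_M - (q_D) = 0.
Drake's profit: π_D = (279 - Q)q_D - (107q_D + 3q_D²). Setting ∂π_D/∂q_D = 0: 172 - 8q_D - (q_M) = 0.
Best responses: q_M = (174 - q_D)/4, q_D = (172 - q_M)/8.
Solving the pair: q_M = 1220/31, q_D = 514/31.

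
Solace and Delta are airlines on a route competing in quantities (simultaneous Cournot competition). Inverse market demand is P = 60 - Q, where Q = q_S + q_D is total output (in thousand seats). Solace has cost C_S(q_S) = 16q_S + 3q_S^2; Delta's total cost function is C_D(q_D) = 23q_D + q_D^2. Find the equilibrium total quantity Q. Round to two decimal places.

12.61

Solace's profit: π_S = (60 - Q)q_S - (16q_S + 3q_S²). Setting ∂π_S/∂q_S = 0: 44 - 8q_S - (q_D) = 0.
Delta's first-order condition: 37 - 4q_D - (q_S) = 0.
Rearranging gives the reaction functions q_S = (44 - q_D)/8 and q_D = (37 - q_S)/4.
Solving the pair: q_S = 139/31, q_D = 252/31.
Total output Q = 139/31 + 252/31 = 391/31.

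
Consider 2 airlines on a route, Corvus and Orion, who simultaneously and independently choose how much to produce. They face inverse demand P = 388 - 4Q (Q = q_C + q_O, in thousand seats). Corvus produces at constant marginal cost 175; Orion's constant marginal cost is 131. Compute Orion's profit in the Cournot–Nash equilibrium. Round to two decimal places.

2516.69

Corvus's profit: π_C = (388 - 4Q)q_C - (175q_C). Setting ∂π_C/∂q_C = 0: 213 - 8q_C - 4(q_O) = 0.
Orion's profit: π_O = (388 - 4Q)q_O - (131q_O). Setting ∂π_O/∂q_O = 0: 257 - 8q_O - 4(q_C) = 0.
So q_C = (213 - 4q_O)/8 and q_O = (257 - 4q_C)/8.
Solving the pair: q_C = 169/12, q_O = 301/12.
Price P = 388 - 4·(235/6) = 694/3.
Orion's profit: (694/3 - 131)·(301/12) = 2516.6944.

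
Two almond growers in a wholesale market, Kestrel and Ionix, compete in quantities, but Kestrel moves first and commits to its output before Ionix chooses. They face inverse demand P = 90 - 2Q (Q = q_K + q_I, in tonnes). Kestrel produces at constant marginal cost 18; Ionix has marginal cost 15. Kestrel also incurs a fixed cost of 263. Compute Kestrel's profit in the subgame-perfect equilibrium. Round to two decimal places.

Solve by backward induction. Given q_K, the follower Ionix maximises π_I = (90 - 2q_K - 2q_I)q_I - 15q_I.
Follower FOC: 75 - 2q_K - 4q_I = 0, so q_I(q_K) = (75 - 2q_K)/4.
The leader anticipates this reaction. Substituting into P = 90 - 2Q gives P = 105/2 - q_K, so π_K = (105/2 - q_K)q_K - 18q_K.
Leader FOC: 69/2 - 2q_K = 0, so q_K = 69/4.
Then q_I = (75 - 2·(69/4))/4 = 81/8.
Price P = 90 - 2·(219/8) = 141/4.
Kestrel's profit: (141/4 - 18)·(69/4) - 263 = 553/16.

34.56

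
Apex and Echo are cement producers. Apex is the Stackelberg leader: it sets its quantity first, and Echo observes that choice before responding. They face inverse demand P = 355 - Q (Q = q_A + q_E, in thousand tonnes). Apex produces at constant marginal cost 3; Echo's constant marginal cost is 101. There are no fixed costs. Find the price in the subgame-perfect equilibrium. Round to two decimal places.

115.50

The follower Echo best-responds to any q_A: π_E = (355 - Q)q_E - 101q_E.
Follower FOC: 254 - q_A - 2q_E = 0, so q_E(q_A) = (254 - q_A)/2.
Apex substitutes q_E(q_A) into its own profit: π_A = q_A(355 - q_A - (254 - q_A)/2) - 3q_A = (228 - (1/2)q_A)q_A - 3q_A.
Maximising: ∂π_A/∂q_A = 225 - q_A = 0, giving q_A = 225.
Then q_E = (254 - 225)/2 = 29/2.
Total output Q = 479/2, so price P = 355 - 479/2 = 231/2.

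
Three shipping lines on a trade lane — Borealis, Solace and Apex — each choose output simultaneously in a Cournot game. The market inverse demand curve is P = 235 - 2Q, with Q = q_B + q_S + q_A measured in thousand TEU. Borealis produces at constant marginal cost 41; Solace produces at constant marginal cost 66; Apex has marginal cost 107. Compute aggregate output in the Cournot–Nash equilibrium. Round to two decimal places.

Borealis's profit: π_B = (235 - 2Q)q_B - (41q_B). Setting ∂π_B/∂q_B = 0: 194 - 4q_B - 2(q_S + q_A) = 0.
Solace's profit: π_S = (235 - 2Q)q_S - (66q_S). Setting ∂π_S/∂q_S = 0: 169 - 4q_S - 2(q_B + q_A) = 0.
Apex's profit: π_A = (235 - 2Q)q_A - (107q_A). Setting ∂π_A/∂q_A = 0: 128 - 4q_A - 2(q_B + q_S) = 0.
Adding the 3 conditions: 491 − 4Q − 4Q = 0, i.e. Q = 491/8.
Back-substituting: q_B = (194 − 491/4)/2 = 285/8, q_S = (169 − 491/4)/2 = 185/8, q_A = (128 − 491/4)/2 = 21/8.
Total output Q = 285/8 + 185/8 + 21/8 = 491/8.

61.38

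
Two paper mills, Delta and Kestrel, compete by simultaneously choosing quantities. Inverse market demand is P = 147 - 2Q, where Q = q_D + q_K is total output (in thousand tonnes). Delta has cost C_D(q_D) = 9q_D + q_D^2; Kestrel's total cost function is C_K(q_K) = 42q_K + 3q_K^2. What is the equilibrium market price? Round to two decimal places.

92.57

Delta's profit: π_D = (147 - 2Q)q_D - (9q_D + q_D²). Setting ∂π_D/∂q_D = 0: 138 - 6q_D - 2(q_K) = 0.
Kestrel's first-order condition: 105 - 10q_K - 2(q_D) = 0.
Rearranging gives the reaction functions q_D = (138 - 2q_K)/6 and q_K = (105 - 2q_D)/10.
Substituting one into the other gives q_D = 585/28 and q_K = 177/28.
Total output Q = 381/14, so price P = 147 - 2·(381/14) = 648/7.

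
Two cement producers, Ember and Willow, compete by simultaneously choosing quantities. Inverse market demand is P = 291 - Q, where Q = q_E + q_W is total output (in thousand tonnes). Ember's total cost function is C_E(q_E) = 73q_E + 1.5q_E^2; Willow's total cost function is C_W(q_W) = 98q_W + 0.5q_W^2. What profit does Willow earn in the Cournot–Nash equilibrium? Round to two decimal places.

4270.48

Ember's profit: π_E = (291 - Q)q_E - (73q_E + (3/2)q_E²). Setting ∂π_E/∂q_E = 0: 218 - 5q_E - (q_W) = 0.
Willow's first-order condition: 193 - 3q_W - (q_E) = 0.
So q_E = (218 - q_W)/5 and q_W = (193 - q_E)/3.
Solving the pair: q_E = 461/14, q_W = 747/14.
Price P = 291 - 604/7 = 1433/7.
Willow's profit: (1433/7)·(747/14) - 98·(747/14) - (1/2)(747/14)² = 4270.4770.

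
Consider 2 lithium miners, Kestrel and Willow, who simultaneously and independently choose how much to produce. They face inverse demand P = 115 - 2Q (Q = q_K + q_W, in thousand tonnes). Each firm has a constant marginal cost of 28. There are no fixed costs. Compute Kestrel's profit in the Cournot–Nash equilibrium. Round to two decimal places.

420.50

Each firm earns π_i = (115 - 2Q)q_i - 28q_i.
First-order condition (treating rivals' output as given): 87 - 4q_i - 2q_j = 0.
By symmetry each firm produces the same amount; substituting q_j = q_i yields q_i = 87/6 = 29/2.
Price P = 115 - 2·29 = 57.
Kestrel's profit: (57 - 28)·(29/2) = 841/2.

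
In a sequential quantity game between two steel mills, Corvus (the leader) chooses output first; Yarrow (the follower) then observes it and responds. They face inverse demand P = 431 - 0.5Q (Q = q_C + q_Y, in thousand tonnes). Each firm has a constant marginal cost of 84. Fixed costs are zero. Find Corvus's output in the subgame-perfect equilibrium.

Solve by backward induction. Given q_C, the follower Yarrow maximises π_Y = (431 - (1/2)q_C - (1/2)q_Y)q_Y - 84q_Y.
Follower FOC: 347 - (1/2)q_C - q_Y = 0, so q_Y(q_C) = (347 - (1/2)q_C).
The leader anticipates this reaction. Substituting into P = 431 - 0.5Q gives P = 515/2 - (1/4)q_C, so π_C = (515/2 - (1/4)q_C)q_C - 84q_C.
Leader FOC: 347/2 - (1/2)q_C = 0, so q_C = 347.
Then q_Y = (347 - (1/2)·347) = 347/2.

347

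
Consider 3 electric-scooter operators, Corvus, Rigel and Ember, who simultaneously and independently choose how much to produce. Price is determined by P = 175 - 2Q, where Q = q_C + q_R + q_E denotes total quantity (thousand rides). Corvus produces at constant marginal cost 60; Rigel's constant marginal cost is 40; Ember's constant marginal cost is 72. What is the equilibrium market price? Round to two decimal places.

86.75

Corvus's profit: π_C = (175 - 2Q)q_C - (60q_C). Setting ∂π_C/∂q_C = 0: 115 - 4q_C - 2(q_R + q_E) = 0.
Rigel's profit: π_R = (175 - 2Q)q_R - (40q_R). Setting ∂π_R/∂q_R = 0: 135 - 4q_R - 2(q_C + q_E) = 0.
Ember's profit: π_E = (175 - 2Q)q_E - (72q_E). Setting ∂π_E/∂q_E = 0: 103 - 4q_E - 2(q_C + q_R) = 0.
Adding the 3 conditions: 353 − 4Q − 4Q = 0, i.e. Q = 353/8.
Back-substituting: q_C = (115 − 353/4)/2 = 107/8, q_R = (135 − 353/4)/2 = 187/8, q_E = (103 − 353/4)/2 = 59/8.
Total output Q = 353/8, so price P = 175 - 2·(353/8) = 347/4.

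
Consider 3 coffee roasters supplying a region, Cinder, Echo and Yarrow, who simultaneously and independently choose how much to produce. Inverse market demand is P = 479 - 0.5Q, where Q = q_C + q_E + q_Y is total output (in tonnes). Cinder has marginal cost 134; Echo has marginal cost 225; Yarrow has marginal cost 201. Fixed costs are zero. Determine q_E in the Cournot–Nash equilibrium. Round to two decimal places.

Cinder's profit: π_C = (479 - 0.5Q)q_C - (134q_C). Setting ∂π_C/∂q_C = 0: 345 - q_C - (1/2)(q_E + q_Y) = 0.
Echo's first-order condition: 254 - q_E - (1/2)(q_C + q_Y) = 0.
Yarrow's profit: π_Y = (479 - 0.5Q)q_Y - (201q_Y). Setting ∂π_Y/∂q_Y = 0: 278 - q_Y - (1/2)(q_C + q_E) = 0.
Adding the 3 conditions: 877 − Q − Q = 0, i.e. Q = 877/2.
Back-substituting: q_C = (345 − 877/4)/(1/2) = 503/2, q_E = (254 − 877/4)/(1/2) = 139/2, q_Y = (278 − 877/4)/(1/2) = 235/2.

69.50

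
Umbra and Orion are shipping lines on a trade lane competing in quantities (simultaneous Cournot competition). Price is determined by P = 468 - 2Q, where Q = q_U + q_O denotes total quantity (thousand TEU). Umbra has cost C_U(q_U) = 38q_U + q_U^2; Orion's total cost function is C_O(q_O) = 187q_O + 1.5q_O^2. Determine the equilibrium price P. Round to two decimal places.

Umbra's profit: π_U = (468 - 2Q)q_U - (38q_U + q_U²). Setting ∂π_U/∂q_U = 0: 430 - 6q_U - 2(q_O) = 0.
Orion's first-order condition: 281 - 7q_O - 2(q_U) = 0.
Rearranging gives the reaction functions q_U = (430 - 2q_O)/6 and q_O = (281 - 2q_U)/7.
Substituting one into the other gives q_U = 1224/19 and q_O = 413/19.
Total output Q = 1637/19, so price P = 468 - 2·(1637/19) = 295.6842.

295.68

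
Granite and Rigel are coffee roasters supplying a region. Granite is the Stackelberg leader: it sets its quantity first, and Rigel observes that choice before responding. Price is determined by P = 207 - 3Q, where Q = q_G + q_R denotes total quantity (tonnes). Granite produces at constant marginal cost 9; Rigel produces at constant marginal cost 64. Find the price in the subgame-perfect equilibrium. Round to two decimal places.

Solve by backward induction. Given q_G, the follower Rigel maximises π_R = (207 - 3q_G - 3q_R)q_R - 64q_R.
∂π_R/∂q_R = 143 - 3q_G - 6q_R = 0 gives the reaction function q_R = (143 - 3q_G)/6.
Granite substitutes q_R(q_G) into its own profit: π_G = q_G(207 - 3q_G - (143 - 3q_G)/2) - 9q_G = (271/2 - (3/2)q_G)q_G - 9q_G.
Leader FOC: 253/2 - 3q_G = 0, so q_G = 253/6.
Then q_R = (143 - 3·(253/6))/6 = 11/4.
Total output Q = 539/12, so price P = 207 - 3·(539/12) = 289/4.

72.25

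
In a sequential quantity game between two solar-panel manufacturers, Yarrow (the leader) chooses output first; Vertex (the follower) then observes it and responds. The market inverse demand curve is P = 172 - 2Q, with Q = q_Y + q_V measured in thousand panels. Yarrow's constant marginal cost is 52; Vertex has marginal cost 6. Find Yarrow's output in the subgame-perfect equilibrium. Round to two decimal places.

The follower Vertex best-responds to any q_Y: π_V = (172 - 2Q)q_V - 6q_V.
Setting the follower's marginal profit to zero, 166 - 2q_Y - 4q_V = 0, i.e. q_V = (166 - 2q_Y)/4.
Yarrow substitutes q_V(q_Y) into its own profit: π_Y = q_Y(172 - 2q_Y - (166 - 2q_Y)/2) - 52q_Y = (89 - q_Y)q_Y - 52q_Y.
Leader FOC: 37 - 2q_Y = 0, so q_Y = 37/2.
Then q_V = (166 - 2·(37/2))/4 = 129/4.

18.50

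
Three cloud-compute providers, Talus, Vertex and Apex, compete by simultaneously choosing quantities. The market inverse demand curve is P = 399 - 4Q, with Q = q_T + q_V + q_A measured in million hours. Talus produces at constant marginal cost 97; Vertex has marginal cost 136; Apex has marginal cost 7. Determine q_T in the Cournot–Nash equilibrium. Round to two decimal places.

Talus's profit: π_T = (399 - 4Q)q_T - (97q_T). Setting ∂π_T/∂q_T = 0: 302 - 8q_T - 4(q_V + q_A) = 0.
Vertex's profit: π_V = (399 - 4Q)q_V - (136q_V). Setting ∂π_V/∂q_V = 0: 263 - 8q_V - 4(q_T + q_A) = 0.
Apex's profit: π_A = (399 - 4Q)q_A - (7q_A). Setting ∂π_A/∂q_A = 0: 392 - 8q_A - 4(q_T + q_V) = 0.
Adding the 3 conditions: 957 − 8Q − 8Q = 0, i.e. Q = 957/16.
Back-substituting: q_T = (302 − 957/4)/4 = 251/16, q_V = (263 − 957/4)/4 = 95/16, q_A = (392 − 957/4)/4 = 611/16.

15.69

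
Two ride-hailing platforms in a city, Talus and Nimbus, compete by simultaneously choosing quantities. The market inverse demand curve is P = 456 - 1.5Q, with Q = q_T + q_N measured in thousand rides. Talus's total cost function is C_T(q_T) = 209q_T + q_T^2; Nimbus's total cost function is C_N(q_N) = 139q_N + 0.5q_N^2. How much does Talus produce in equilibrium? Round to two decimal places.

28.87

Talus's profit: π_T = (456 - 1.5Q)q_T - (209q_T + q_T²). Setting ∂π_T/∂q_T = 0: 247 - 5q_T - (3/2)(q_N) = 0.
Nimbus's profit: π_N = (456 - 1.5Q)q_N - (139q_N + (1/2)q_N²). Setting ∂π_N/∂q_N = 0: 317 - 4q_N - (3/2)(q_T) = 0.
Best responses: q_T = (247 - (3/2)q_N)/5, q_N = (317 - (3/2)q_T)/4.
Solving the pair: q_T = 28.8732, q_N = 68.4225.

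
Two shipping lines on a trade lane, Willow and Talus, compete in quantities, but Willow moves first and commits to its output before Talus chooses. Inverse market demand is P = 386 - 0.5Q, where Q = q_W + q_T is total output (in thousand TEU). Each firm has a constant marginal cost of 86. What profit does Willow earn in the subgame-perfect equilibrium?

22500

The follower Talus best-responds to any q_W: π_T = (386 - 0.5Q)q_T - 86q_T.
Setting the follower's marginal profit to zero, 300 - (1/2)q_W - q_T = 0, i.e. q_T = (300 - (1/2)q_W).
The leader anticipates this reaction. Substituting into P = 386 - 0.5Q gives P = 236 - (1/4)q_W, so π_W = (236 - (1/4)q_W)q_W - 86q_W.
Maximising: ∂π_W/∂q_W = 150 - (1/2)q_W = 0, giving q_W = 300.
Then q_T = (300 - (1/2)·300) = 150.
Price P = 386 - (1/2)·450 = 161.
Willow's profit: (161 - 86)·300 = 22500.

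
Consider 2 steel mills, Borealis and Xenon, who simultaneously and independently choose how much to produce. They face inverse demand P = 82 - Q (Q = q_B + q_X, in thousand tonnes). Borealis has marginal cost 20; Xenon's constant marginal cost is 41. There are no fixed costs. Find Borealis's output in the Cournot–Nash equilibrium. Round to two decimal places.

27.67

Borealis's profit: π_B = (82 - Q)q_B - (20q_B). Setting ∂π_B/∂q_B = 0: 62 - 2q_B - (q_X) = 0.
Xenon's first-order condition: 41 - 2q_X - (q_B) = 0.
Best responses: q_B = (62 - q_X)/2, q_X = (41 - q_B)/2.
Solving the pair: q_B = 83/3, q_X = 20/3.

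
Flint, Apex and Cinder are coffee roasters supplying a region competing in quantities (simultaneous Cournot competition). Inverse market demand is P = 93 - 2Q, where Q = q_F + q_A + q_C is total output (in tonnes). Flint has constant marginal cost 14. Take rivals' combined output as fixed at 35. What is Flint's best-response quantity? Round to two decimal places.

With rivals' combined output fixed at 35, Flint's profit is π_F = (93 - 2·35 - 2q_F)q_F - (14q_F) = (23 - 2q_F)q_F - (14q_F).
∂π_F/∂q_F = 9 - 4q_F = 0, so q_F = 9/4.

2.25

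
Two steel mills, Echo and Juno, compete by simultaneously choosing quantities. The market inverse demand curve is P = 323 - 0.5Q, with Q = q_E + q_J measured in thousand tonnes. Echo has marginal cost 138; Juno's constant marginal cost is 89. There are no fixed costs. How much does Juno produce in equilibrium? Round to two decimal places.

Echo's profit: π_E = (323 - 0.5Q)q_E - (138q_E). Setting ∂π_E/∂q_E = 0: 185 - q_E - (1/2)(q_J) = 0.
Juno's first-order condition: 234 - q_J - (1/2)(q_E) = 0.
Rearranging gives the reaction functions q_E = (185 - (1/2)q_J) and q_J = (234 - (1/2)q_E).
Substituting one into the other gives q_E = 272/3 and q_J = 566/3.

188.67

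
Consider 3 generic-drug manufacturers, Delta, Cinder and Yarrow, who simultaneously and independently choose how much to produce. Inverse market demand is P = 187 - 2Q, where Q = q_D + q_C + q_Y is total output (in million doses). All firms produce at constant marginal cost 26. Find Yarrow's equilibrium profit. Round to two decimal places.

810.03

A representative firm's profit is π_i = q_i(187 - 2Q) - 26q_i.
Setting ∂π_i/∂q_i = 0 with rivals' quantities fixed: 161 - 4q_i - 2·Σ_{j≠i} q_j = 0.
With identical firms every q_j equals q_i, so Σ_{j≠i} q_j = 2q_i and 161 = 8q_i, giving q_i = 161/8.
Price P = 187 - 2·(483/8) = 265/4.
Yarrow's profit: (265/4 - 26)·(161/8) = 810.0313.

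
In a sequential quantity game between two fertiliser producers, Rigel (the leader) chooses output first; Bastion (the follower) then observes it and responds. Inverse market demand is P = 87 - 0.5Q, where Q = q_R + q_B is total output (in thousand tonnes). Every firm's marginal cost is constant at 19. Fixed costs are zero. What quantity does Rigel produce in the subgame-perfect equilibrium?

Solve by backward induction. Given q_R, the follower Bastion maximises π_B = (87 - (1/2)q_R - (1/2)q_B)q_B - 19q_B.
∂π_B/∂q_B = 68 - (1/2)q_R - q_B = 0 gives the reaction function q_B = (68 - (1/2)q_R).
The leader anticipates this reaction. Substituting into P = 87 - 0.5Q gives P = 53 - (1/4)q_R, so π_R = (53 - (1/4)q_R)q_R - 19q_R.
Leader FOC: 34 - (1/2)q_R = 0, so q_R = 68.
Then q_B = (68 - (1/2)·68) = 34.

68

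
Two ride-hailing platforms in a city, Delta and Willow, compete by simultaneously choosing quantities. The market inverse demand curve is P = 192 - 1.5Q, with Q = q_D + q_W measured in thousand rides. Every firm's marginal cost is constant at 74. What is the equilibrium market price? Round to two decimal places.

A representative firm's profit is π_i = q_i(192 - 1.5Q) - 74q_i.
Setting ∂π_i/∂q_i = 0 with rivals' quantities fixed: 118 - 3q_i - (3/2)q_j = 0.
With identical firms every q_j equals q_i, so q_j = q_i and 118 = (9/2)q_i, giving q_i = 236/9.
Total output Q = 472/9, so price P = 192 - (3/2)·(472/9) = 340/3.

113.33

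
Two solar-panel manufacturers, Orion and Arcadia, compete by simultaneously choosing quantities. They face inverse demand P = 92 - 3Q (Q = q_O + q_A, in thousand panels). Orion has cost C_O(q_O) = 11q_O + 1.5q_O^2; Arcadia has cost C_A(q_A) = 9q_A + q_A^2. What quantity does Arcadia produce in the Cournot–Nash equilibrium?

8

Orion's profit: π_O = (92 - 3Q)q_O - (11q_O + (3/2)q_O²). Setting ∂π_O/∂q_O = 0: 81 - 9q_O - 3(q_A) = 0.
Arcadia's profit: π_A = (92 - 3Q)q_A - (9q_A + q_A²). Setting ∂π_A/∂q_A = 0: 83 - 8q_A - 3(q_O) = 0.
So q_O = (81 - 3q_A)/9 and q_A = (83 - 3q_O)/8.
Substituting one into the other gives q_O = 19/3 and q_A = 8.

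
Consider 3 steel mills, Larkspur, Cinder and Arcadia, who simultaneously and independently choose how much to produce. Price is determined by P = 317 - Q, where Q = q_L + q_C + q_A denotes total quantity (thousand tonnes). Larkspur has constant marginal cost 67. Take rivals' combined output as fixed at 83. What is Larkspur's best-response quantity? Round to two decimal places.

83.50

With rivals' combined output fixed at 83, Larkspur's profit is π_L = (317 - 83 - q_L)q_L - (67q_L) = (234 - q_L)q_L - (67q_L).
∂π_L/∂q_L = 167 - 2q_L = 0, so q_L = 167/2.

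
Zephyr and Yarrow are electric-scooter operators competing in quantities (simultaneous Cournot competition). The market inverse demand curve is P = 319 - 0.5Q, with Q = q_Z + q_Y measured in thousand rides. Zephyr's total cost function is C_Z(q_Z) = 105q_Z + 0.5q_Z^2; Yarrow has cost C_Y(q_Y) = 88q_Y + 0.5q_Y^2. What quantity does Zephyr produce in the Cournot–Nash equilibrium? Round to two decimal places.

Zephyr's profit: π_Z = (319 - 0.5Q)q_Z - (105q_Z + (1/2)q_Z²). Setting ∂π_Z/∂q_Z = 0: 214 - 2q_Z - (1/2)(q_Y) = 0.
Yarrow's first-order condition: 231 - 2q_Y - (1/2)(q_Z) = 0.
So q_Z = (214 - (1/2)q_Y)/2 and q_Y = (231 - (1/2)q_Z)/2.
Solving the pair: q_Z = 250/3, q_Y = 284/3.

83.33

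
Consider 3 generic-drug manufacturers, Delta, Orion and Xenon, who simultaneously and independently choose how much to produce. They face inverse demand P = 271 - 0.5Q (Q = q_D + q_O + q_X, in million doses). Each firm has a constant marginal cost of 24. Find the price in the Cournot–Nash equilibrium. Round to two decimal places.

85.75

Each firm earns π_i = (271 - 0.5Q)q_i - 24q_i.
First-order condition (treating rivals' output as given): 247 - q_i - (1/2)·Σ_{j≠i} q_j = 0.
With identical firms every q_j equals q_i, so Σ_{j≠i} q_j = 2q_i and 247 = 2q_i, giving q_i = 247/2.
Total output Q = 741/2, so price P = 271 - (1/2)·(741/2) = 343/4.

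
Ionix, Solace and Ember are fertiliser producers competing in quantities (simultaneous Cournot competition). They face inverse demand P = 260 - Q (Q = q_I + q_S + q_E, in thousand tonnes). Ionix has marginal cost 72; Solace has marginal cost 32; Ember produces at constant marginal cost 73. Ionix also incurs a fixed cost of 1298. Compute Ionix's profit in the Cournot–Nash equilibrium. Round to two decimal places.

89.56

Ionix's profit: π_I = (260 - Q)q_I - (72q_I). Setting ∂π_I/∂q_I = 0: 188 - 2q_I - (q_S + q_E) = 0.
Solace's first-order condition: 228 - 2q_S - (q_I + q_E) = 0.
Ember's profit: π_E = (260 - Q)q_E - (73q_E). Setting ∂π_E/∂q_E = 0: 187 - 2q_E - (q_I + q_S) = 0.
Summing all 3 equations gives 603 − 4Q = 0, hence Q = 603/4.
Back-substituting: q_I = (188 − 603/4) = 149/4, q_S = (228 − 603/4) = 309/4, q_E = (187 − 603/4) = 145/4.
Price P = 260 - 603/4 = 437/4.
Ionix's profit: (437/4 - 72)·(149/4) - 1298 = 1433/16.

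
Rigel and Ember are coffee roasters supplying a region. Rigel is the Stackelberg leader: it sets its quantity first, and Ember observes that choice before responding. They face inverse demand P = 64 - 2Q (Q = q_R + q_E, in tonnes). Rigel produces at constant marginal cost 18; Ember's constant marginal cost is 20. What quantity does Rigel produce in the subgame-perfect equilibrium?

12

The follower Ember best-responds to any q_R: π_E = (64 - 2Q)q_E - 20q_E.
Setting the follower's marginal profit to zero, 44 - 2q_R - 4q_E = 0, i.e. q_E = (44 - 2q_R)/4.
Rigel substitutes q_E(q_R) into its own profit: π_R = q_R(64 - 2q_R - (44 - 2q_R)/2) - 18q_R = (42 - q_R)q_R - 18q_R.
Leader FOC: 24 - 2q_R = 0, so q_R = 12.
Then q_E = (44 - 2·12)/4 = 5.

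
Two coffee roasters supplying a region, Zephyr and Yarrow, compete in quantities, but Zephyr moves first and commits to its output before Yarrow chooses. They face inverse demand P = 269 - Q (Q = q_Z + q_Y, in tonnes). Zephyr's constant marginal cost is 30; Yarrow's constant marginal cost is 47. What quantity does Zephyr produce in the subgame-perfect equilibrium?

Solve by backward induction. Given q_Z, the follower Yarrow maximises π_Y = (269 - q_Z - q_Y)q_Y - 47q_Y.
∂π_Y/∂q_Y = 222 - q_Z - 2q_Y = 0 gives the reaction function q_Y = (222 - q_Z)/2.
The leader anticipates this reaction. Substituting into P = 269 - Q gives P = 158 - (1/2)q_Z, so π_Z = (158 - (1/2)q_Z)q_Z - 30q_Z.
Maximising: ∂π_Z/∂q_Z = 128 - q_Z = 0, giving q_Z = 128.
Then q_Y = (222 - 128)/2 = 47.

128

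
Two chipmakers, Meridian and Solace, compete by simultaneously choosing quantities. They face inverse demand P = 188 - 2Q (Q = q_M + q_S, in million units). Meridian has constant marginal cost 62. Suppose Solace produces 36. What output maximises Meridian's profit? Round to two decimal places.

13.50

With the rival's output fixed at 36, Meridian's profit is π_M = (188 - 2·36 - 2q_M)q_M - (62q_M) = (116 - 2q_M)q_M - (62q_M).
∂π_M/∂q_M = 54 - 4q_M = 0, so q_M = 27/2.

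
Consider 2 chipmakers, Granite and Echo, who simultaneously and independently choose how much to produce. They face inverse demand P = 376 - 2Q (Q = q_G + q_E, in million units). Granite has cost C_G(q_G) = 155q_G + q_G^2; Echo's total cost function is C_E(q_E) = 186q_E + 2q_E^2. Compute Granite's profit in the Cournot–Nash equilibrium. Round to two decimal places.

2985.35

Granite's profit: π_G = (376 - 2Q)q_G - (155q_G + q_G²). Setting ∂π_G/∂q_G = 0: 221 - 6q_G - 2(q_E) = 0.
Echo's first-order condition: 190 - 8q_E - 2(q_G) = 0.
So q_G = (221 - 2q_E)/6 and q_E = (190 - 2q_G)/8.
Solving the pair: q_G = 347/11, q_E = 349/22.
Price P = 376 - 2·(1043/22) = 281.1818.
Granite's profit: 281.1818·(347/11) - 155·(347/11) - (347/11)² = 2985.3471.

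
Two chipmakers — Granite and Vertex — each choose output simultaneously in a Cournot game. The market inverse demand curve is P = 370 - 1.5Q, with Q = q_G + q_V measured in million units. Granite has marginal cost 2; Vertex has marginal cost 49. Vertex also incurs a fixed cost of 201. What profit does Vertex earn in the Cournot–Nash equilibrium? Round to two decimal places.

Granite's profit: π_G = (370 - 1.5Q)q_G - (2q_G). Setting ∂π_G/∂q_G = 0: 368 - 3q_G - (3/2)(q_V) = 0.
Vertex's profit: π_V = (370 - 1.5Q)q_V - (49q_V). Setting ∂π_V/∂q_V = 0: 321 - 3q_V - (3/2)(q_G) = 0.
Rearranging gives the reaction functions q_G = (368 - (3/2)q_V)/3 and q_V = (321 - (3/2)q_G)/3.
Substituting one into the other gives q_G = 830/9 and q_V = 548/9.
Price P = 370 - (3/2)·(1378/9) = 421/3.
Vertex's profit: (421/3 - 49)·(548/9) - 201 = 5360.1852.

5360.19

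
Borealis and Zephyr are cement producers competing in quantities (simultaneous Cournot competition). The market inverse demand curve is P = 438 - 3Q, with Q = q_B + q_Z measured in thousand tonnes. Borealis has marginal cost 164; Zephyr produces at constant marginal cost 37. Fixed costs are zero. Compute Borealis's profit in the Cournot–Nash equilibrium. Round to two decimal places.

800.33

Borealis's profit: π_B = (438 - 3Q)q_B - (164q_B). Setting ∂π_B/∂q_B = 0: 274 - 6q_B - 3(q_Z) = 0.
Zephyr's first-order condition: 401 - 6q_Z - 3(q_B) = 0.
Rearranging gives the reaction functions q_B = (274 - 3q_Z)/6 and q_Z = (401 - 3q_B)/6.
Solving the pair: q_B = 49/3, q_Z = 176/3.
Price P = 438 - 3·75 = 213.
Borealis's profit: (213 - 164)·(49/3) = 800.3333.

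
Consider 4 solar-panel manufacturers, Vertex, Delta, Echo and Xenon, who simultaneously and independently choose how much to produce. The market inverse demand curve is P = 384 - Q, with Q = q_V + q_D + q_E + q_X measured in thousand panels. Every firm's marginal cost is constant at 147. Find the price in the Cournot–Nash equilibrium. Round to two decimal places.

A representative firm's profit is π_i = q_i(384 - Q) - 147q_i.
First-order condition (treating rivals' output as given): 237 - 2q_i - Σ_{j≠i} q_j = 0.
With identical firms every q_j equals q_i, so Σ_{j≠i} q_j = 3q_i and 237 = 5q_i, giving q_i = 237/5.
Total output Q = 948/5, so price P = 384 - 948/5 = 972/5.

194.40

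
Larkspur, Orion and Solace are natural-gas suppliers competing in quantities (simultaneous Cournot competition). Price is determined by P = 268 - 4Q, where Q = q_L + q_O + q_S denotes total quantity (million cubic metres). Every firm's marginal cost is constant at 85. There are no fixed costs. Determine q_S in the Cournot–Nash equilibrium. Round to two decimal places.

11.44

Each firm earns π_i = (268 - 4Q)q_i - 85q_i.
First-order condition (treating rivals' output as given): 183 - 8q_i - 4·Σ_{j≠i} q_j = 0.
With identical firms every q_j equals q_i, so Σ_{j≠i} q_j = 2q_i and 183 = 16q_i, giving q_i = 183/16.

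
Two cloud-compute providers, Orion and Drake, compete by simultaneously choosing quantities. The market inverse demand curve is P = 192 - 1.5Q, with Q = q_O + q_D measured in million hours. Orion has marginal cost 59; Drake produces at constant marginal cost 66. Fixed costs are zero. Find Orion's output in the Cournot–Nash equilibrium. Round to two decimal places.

31.11

Orion's profit: π_O = (192 - 1.5Q)q_O - (59q_O). Setting ∂π_O/∂q_O = 0: 133 - 3q_O - (3/2)(q_D) = 0.
Drake's first-order condition: 126 - 3q_D - (3/2)(q_O) = 0.
Best responses: q_O = (133 - (3/2)q_D)/3, q_D = (126 - (3/2)q_O)/3.
Substituting one into the other gives q_O = 280/9 and q_D = 238/9.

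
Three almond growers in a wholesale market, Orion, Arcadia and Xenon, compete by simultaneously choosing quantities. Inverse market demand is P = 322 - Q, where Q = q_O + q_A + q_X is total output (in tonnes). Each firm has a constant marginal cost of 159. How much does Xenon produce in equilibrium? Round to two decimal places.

Each firm earns π_i = (322 - Q)q_i - 159q_i.
First-order condition (treating rivals' output as given): 163 - 2q_i - Σ_{j≠i} q_j = 0.
By symmetry each firm produces the same amount; substituting Σ_{j≠i} q_j = 2q_i yields q_i = 163/4.

40.75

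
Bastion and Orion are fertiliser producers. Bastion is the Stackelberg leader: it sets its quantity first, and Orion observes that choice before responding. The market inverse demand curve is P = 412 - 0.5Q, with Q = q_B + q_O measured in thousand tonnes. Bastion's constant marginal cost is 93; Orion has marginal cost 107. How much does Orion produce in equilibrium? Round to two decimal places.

The follower Orion best-responds to any q_B: π_O = (412 - 0.5Q)q_O - 107q_O.
Follower FOC: 305 - (1/2)q_B - q_O = 0, so q_O(q_B) = (305 - (1/2)q_B).
Bastion substitutes q_O(q_B) into its own profit: π_B = q_B(412 - (1/2)q_B - (305 - (1/2)q_B)/2) - 93q_B = (519/2 - (1/4)q_B)q_B - 93q_B.
Leader FOC: 333/2 - (1/2)q_B = 0, so q_B = 333.
Then q_O = (305 - (1/2)·333) = 277/2.

138.50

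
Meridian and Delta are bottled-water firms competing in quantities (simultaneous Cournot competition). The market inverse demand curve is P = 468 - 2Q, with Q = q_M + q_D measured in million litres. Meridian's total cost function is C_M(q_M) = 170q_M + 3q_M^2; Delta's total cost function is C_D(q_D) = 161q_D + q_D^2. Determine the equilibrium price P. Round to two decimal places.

337.71

Meridian's profit: π_M = (468 - 2Q)q_M - (170q_M + 3q_M²). Setting ∂π_M/∂q_M = 0: 298 - 10q_M - 2(q_D) = 0.
Delta's first-order condition: 307 - 6q_D - 2(q_M) = 0.
Best responses: q_M = (298 - 2q_D)/10, q_D = (307 - 2q_M)/6.
Solving the pair: q_M = 587/28, q_D = 1237/28.
Total output Q = 456/7, so price P = 468 - 2·(456/7) = 337.7143.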